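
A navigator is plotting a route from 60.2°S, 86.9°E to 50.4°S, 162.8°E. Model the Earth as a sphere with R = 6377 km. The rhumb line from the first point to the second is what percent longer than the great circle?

Great circle: σ = 0.7291 rad → d_gc = Rσ = 4649.2 km
Rhumb: Δφ = +0.1710, Δλ = +1.3247, Δψ = +0.3024, q = Δφ/Δψ = 0.5657 → d_rh = R√(Δφ²+q²Δλ²) = 4901.5 km
Excess = (4901.5 − 4649.2) / 4649.2 = 252.3 / 4649.2 = 5.43% ≈ 5.4%

5.4%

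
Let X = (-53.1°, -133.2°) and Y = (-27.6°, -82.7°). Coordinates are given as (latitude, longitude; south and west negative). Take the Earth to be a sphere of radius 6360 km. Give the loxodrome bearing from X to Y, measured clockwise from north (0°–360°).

55.9°

Δψ = ln[tan(π/4+φ₂/2)/tan(π/4+φ₁/2)] = +0.5962
Δλ = +0.8814 rad (taken the short way round)
course = atan2(Δλ, Δψ) = 55.92°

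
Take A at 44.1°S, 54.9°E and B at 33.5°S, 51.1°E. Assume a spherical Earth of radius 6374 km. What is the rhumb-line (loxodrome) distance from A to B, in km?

Δψ = ln[tan(π/4+φ₂/2)/tan(π/4+φ₁/2)] = +0.2382;  Δφ = +0.1850 rad,  Δλ = -0.0663 rad
q = Δφ/Δψ = 0.7768
d = R·√(Δφ² + q²Δλ²) = 6374·0.19204 = 1224 km

1224 km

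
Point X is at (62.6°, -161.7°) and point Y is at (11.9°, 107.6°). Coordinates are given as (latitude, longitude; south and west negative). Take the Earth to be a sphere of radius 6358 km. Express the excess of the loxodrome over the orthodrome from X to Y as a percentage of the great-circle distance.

5.1%

Great circle: σ = 1.3923 rad → d_gc = Rσ = 8852.1 km
Rhumb: Δφ = -0.8849, Δλ = -1.5830, Δψ = -1.2023, q = Δφ/Δψ = 0.7360 → d_rh = R√(Δφ²+q²Δλ²) = 9301.8 km
Excess = (9301.8 − 8852.1) / 8852.1 = 449.7 / 8852.1 = 5.08% ≈ 5.1%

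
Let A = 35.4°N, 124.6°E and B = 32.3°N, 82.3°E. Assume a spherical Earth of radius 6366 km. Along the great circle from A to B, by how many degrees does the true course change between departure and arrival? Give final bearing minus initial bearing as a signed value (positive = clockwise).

-24.3°

Initial bearing θ₁ = atan2(sin Δλ cos φ₂, cos φ₁ sin φ₂ − sin φ₁ cos φ₂ cos Δλ) = 277.35°
Final bearing θ₂ = (initial bearing from the destination back to the start) + 180° = 253.02°
Δθ = θ₂ − θ₁ = -24.3°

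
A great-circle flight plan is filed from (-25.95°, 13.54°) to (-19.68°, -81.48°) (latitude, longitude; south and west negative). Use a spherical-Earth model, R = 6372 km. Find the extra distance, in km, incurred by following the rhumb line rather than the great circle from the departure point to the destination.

Great circle: cos σ = sin φ₁ sin φ₂ + cos φ₁ cos φ₂ cos Δλ,  σ = 1.4975 rad → d_gc = 9541.8 km
Rhumb line: Δψ = +0.1188, q = Δφ/Δψ = 0.9211, d_rh = R√(Δφ²+q²Δλ²) = 9759.0 km
Excess = 9759.0 − 9541.8 = 217.2 ≈ 217 km

217 km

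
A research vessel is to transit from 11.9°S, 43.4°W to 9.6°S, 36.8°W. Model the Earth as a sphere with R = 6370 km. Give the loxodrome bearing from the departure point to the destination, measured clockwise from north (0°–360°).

70.5°

Meridional parts: M(φ₁)=-0.2092, M(φ₂)=-0.1683 → ΔM = +0.0409;  Δλ = +0.1152 rad
tan C = Δλ / ΔM = +2.8190 → C = 70.47°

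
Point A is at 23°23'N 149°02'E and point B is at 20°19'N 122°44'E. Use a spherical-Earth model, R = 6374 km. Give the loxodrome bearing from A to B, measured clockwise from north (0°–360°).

262.8°

Meridional parts: M(φ₁)=+0.4199, M(φ₂)=+0.3623 → ΔM = -0.0577;  Δλ = -0.4590 rad
tan C = Δλ / ΔM = +7.9587 → C = 262.84°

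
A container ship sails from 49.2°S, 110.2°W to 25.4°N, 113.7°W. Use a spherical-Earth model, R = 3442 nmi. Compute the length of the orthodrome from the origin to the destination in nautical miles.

4485 nmi

cos σ = sin φ₁ sin φ₂ + cos φ₁ cos φ₂ cos Δλ
      = sin(-49.20°)sin(25.40°) + cos(-49.20°)cos(25.40°)cos(-3.50°) = 0.2645
σ = 74.665° → d = Rσ = 3442·1.30316 = 4485 nmi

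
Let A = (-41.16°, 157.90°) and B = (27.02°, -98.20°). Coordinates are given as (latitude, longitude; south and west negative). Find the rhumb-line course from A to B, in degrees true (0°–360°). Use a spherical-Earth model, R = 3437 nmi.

54.8°

Δψ = ln[tan(π/4+φ₂/2)/tan(π/4+φ₁/2)] = +1.2797
Δλ = +1.8134 rad (taken the short way round)
course = atan2(Δλ, Δψ) = 54.79°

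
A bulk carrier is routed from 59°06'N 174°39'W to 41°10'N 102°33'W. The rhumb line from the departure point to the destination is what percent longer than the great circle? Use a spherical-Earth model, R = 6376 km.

4.3%

Great circle: σ = 0.8181 rad → d_gc = Rσ = 5215.9 km
Rhumb: Δφ = -0.3130, Δλ = +1.2584, Δψ = -0.4962, q = Δφ/Δψ = 0.6307 → d_rh = R√(Δφ²+q²Δλ²) = 5440.0 km
Excess = (5440.0 − 5215.9) / 5215.9 = 224.1 / 5215.9 = 4.30% ≈ 4.3%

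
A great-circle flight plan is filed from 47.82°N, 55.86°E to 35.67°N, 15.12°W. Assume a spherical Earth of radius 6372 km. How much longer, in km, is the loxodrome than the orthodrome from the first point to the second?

Great circle: cos σ = sin φ₁ sin φ₂ + cos φ₁ cos φ₂ cos Δλ,  σ = 0.9149 rad → d_gc = 5829.6 km
Rhumb line: Δψ = -0.2856, q = Δφ/Δψ = 0.7425, d_rh = R√(Δφ²+q²Δλ²) = 6014.7 km
Excess = 6014.7 − 5829.6 = 185.1 ≈ 185 km

185 km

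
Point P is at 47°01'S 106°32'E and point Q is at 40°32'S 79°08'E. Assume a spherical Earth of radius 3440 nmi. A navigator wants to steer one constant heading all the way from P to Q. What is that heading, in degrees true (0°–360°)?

Δψ = ln[tan(π/4+φ₂/2)/tan(π/4+φ₁/2)] = +0.1569
Δλ = -0.4782 rad (taken the short way round)
course = atan2(Δλ, Δψ) = 288.17°

288.2°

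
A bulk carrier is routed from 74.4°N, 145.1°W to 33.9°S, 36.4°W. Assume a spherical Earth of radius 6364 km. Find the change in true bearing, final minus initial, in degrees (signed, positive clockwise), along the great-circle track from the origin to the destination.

Initial bearing θ₁ = atan2(sin Δλ cos φ₂, cos φ₁ sin φ₂ − sin φ₁ cos φ₂ cos Δλ) = 82.30°
Final bearing θ₂ = (initial bearing from the destination back to the start) + 180° = 161.27°
Δθ = θ₂ − θ₁ = +79.0°

+79.0°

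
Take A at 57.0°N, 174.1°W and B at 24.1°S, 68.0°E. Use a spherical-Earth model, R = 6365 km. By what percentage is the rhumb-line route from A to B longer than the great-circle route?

3.6%

Great circle: σ = 2.1835 rad → d_gc = Rσ = 13898.1 km
Rhumb: Δφ = -1.4155, Δλ = -2.0577, Δψ = -1.6503, q = Δφ/Δψ = 0.8577 → d_rh = R√(Δφ²+q²Δλ²) = 14400.3 km
Excess = (14400.3 − 13898.1) / 13898.1 = 502.2 / 13898.1 = 3.61% ≈ 3.6%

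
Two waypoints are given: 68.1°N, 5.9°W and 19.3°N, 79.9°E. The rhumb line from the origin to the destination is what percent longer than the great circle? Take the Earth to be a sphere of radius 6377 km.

Great circle: σ = 1.2319 rad → d_gc = Rσ = 7855.8 km
Rhumb: Δφ = -0.8517, Δλ = +1.4975, Δψ = -1.2992, q = Δφ/Δψ = 0.6556 → d_rh = R√(Δφ²+q²Δλ²) = 8288.1 km
Excess = (8288.1 − 7855.8) / 7855.8 = 432.3 / 7855.8 = 5.50% ≈ 5.5%

5.5%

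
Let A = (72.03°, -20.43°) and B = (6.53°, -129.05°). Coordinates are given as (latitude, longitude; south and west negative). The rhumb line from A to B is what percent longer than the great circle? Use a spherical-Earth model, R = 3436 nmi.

Great circle: σ = 1.5605 rad → d_gc = Rσ = 5361.8 nmi
Rhumb: Δφ = -1.1432, Δλ = -1.8958, Δψ = -1.7302, q = Δφ/Δψ = 0.6607 → d_rh = R√(Δφ²+q²Δλ²) = 5826.9 nmi
Excess = (5826.9 − 5361.8) / 5361.8 = 465.1 / 5361.8 = 8.67% ≈ 8.7%

8.7%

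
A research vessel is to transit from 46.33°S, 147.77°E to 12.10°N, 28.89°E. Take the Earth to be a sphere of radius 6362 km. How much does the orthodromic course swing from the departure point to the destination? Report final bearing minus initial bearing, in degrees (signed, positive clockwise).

Initial bearing θ₁ = atan2(sin Δλ cos φ₂, cos φ₁ sin φ₂ − sin φ₁ cos φ₂ cos Δλ) = 257.05°
Final bearing θ₂ = (initial bearing from the destination back to the start) + 180° = 316.51°
Δθ = θ₂ − θ₁ = +59.5°

+59.5°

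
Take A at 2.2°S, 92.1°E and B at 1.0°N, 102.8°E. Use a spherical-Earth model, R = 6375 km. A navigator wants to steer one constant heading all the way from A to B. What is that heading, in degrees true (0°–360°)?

73.3°

Meridional parts: M(φ₁)=-0.0384, M(φ₂)=+0.0175 → ΔM = +0.0559;  Δλ = +0.1868 rad
tan C = Δλ / ΔM = +3.3431 → C = 73.35°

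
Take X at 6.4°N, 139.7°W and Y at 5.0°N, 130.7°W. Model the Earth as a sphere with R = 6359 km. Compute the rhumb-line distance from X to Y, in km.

Δψ = ln[tan(π/4+φ₂/2)/tan(π/4+φ₁/2)] = -0.0246;  Δφ = -0.0244 rad,  Δλ = +0.1571 rad
q = Δφ/Δψ = 0.9950
d = R·√(Δφ² + q²Δλ²) = 6359·0.15820 = 1006 km

1006 km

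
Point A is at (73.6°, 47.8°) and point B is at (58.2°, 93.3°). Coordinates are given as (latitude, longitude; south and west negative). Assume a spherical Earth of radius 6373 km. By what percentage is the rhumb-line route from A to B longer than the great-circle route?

2.2%

Great circle: σ = 0.4037 rad → d_gc = Rσ = 2573.1 km
Rhumb: Δφ = -0.2688, Δλ = +0.7941, Δψ = -0.6815, q = Δφ/Δψ = 0.3944 → d_rh = R√(Δφ²+q²Δλ²) = 2630.3 km
Excess = (2630.3 − 2573.1) / 2573.1 = 57.2 / 2573.1 = 2.22% ≈ 2.2%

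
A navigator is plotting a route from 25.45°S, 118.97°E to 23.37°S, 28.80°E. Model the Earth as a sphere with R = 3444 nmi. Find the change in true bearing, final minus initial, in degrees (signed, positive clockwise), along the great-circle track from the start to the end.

Initial bearing θ₁ = atan2(sin Δλ cos φ₂, cos φ₁ sin φ₂ − sin φ₁ cos φ₂ cos Δλ) = 248.62°
Final bearing θ₂ = (initial bearing from the destination back to the start) + 180° = 293.66°
Δθ = θ₂ − θ₁ = +45.0°

+45.0°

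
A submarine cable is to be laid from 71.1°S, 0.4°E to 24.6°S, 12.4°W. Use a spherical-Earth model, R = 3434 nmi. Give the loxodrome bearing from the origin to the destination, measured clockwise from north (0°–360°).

Δψ = ln[tan(π/4+φ₂/2)/tan(π/4+φ₁/2)] = +1.3499
Δλ = -0.2234 rad (taken the short way round)
course = atan2(Δλ, Δψ) = 350.60°

350.6°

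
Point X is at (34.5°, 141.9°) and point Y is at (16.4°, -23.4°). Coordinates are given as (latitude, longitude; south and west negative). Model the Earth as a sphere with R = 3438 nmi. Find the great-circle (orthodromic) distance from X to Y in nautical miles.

cos σ = sin φ₁ sin φ₂ + cos φ₁ cos φ₂ cos Δλ
      = sin(34.50°)sin(16.40°) + cos(34.50°)cos(16.40°)cos(-165.30°) = -0.6048
σ = 127.214° → d = Rσ = 3438·2.22031 = 7633 nmi

7633 nmi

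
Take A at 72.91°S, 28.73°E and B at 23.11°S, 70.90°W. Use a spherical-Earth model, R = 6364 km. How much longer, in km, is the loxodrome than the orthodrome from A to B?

675 km

Great circle: cos σ = sin φ₁ sin φ₂ + cos φ₁ cos φ₂ cos Δλ,  σ = 1.2345 rad → d_gc = 7856.6 km
Rhumb line: Δψ = +1.4807, q = Δφ/Δψ = 0.5870, d_rh = R√(Δφ²+q²Δλ²) = 8532.0 km
Excess = 8532.0 − 7856.6 = 675.4 ≈ 675 km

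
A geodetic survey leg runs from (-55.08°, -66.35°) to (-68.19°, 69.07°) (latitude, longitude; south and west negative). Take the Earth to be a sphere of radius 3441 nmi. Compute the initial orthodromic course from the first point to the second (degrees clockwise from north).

θ = atan2( sin Δλ·cos φ₂ ,  cos φ₁ sin φ₂ − sin φ₁ cos φ₂ cos Δλ )
  = atan2(+0.2608, -0.7484) = 160.79°

160.8°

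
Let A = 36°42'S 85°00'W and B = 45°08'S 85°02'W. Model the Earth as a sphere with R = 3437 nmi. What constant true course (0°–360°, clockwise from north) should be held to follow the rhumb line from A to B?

180.2°

Δψ = ln[tan(π/4+φ₂/2)/tan(π/4+φ₁/2)] = -0.1952
Δλ = -0.0006 rad (taken the short way round)
course = atan2(Δλ, Δψ) = 180.17°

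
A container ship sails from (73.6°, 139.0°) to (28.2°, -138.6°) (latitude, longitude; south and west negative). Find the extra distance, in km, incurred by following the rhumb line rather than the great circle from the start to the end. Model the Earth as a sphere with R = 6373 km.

403 km

Great circle: cos σ = sin φ₁ sin φ₂ + cos φ₁ cos φ₂ cos Δλ,  σ = 1.0630 rad → d_gc = 6774.6 km
Rhumb line: Δψ = -1.4239, q = Δφ/Δψ = 0.5565, d_rh = R√(Δφ²+q²Δλ²) = 7177.4 km
Excess = 7177.4 − 6774.6 = 402.8 ≈ 403 km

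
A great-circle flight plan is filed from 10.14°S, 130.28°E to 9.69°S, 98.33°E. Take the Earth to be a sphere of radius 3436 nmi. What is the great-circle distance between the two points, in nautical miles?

1887 nmi

cos σ = sin φ₁ sin φ₂ + cos φ₁ cos φ₂ cos Δλ
      = sin(-10.14°)sin(-9.69°) + cos(-10.14°)cos(-9.69°)cos(-31.95°) = 0.8530
σ = 31.463° → d = Rσ = 3436·0.54914 = 1887 nmi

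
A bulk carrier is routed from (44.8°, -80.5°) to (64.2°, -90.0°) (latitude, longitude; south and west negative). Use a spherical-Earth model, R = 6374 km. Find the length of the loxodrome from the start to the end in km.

Rhumb course C = atan2(Δλ, Δψ) with Δψ = ln[tan(π/4+φ₂/2)/tan(π/4+φ₁/2)] = +0.5975, Δλ = -0.1658 → C = 344.49°
d = R·|Δφ| / |cos C| = 6374·0.33859 / 0.96358 = 2240 km

2240 km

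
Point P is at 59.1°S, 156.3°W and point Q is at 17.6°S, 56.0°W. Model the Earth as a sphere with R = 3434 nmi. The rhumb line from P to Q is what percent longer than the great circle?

Great circle: σ = 1.3980 rad → d_gc = Rσ = 4800.8 nmi
Rhumb: Δφ = +0.7243, Δλ = +1.7506, Δψ = +0.9738, q = Δφ/Δψ = 0.7438 → d_rh = R√(Δφ²+q²Δλ²) = 5116.4 nmi
Excess = (5116.4 − 4800.8) / 4800.8 = 315.6 / 4800.8 = 6.57% ≈ 6.6%

6.6%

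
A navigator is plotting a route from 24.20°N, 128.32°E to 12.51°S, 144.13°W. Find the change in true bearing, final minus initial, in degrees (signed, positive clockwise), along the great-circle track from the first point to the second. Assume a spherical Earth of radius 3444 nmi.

+11.7°

At departure: θ₁ = atan2(sin Δλ cos φ₂, cos φ₁ sin φ₂ − sin φ₁ cos φ₂ cos Δλ) = 102.41°
At arrival: θ₂ = atan2(sin Δλ cos φ₁, −cos φ₂ sin φ₁ + sin φ₂ cos φ₁ cos Δλ) = 114.15°
Δθ = θ₂ − θ₁ = +11.7°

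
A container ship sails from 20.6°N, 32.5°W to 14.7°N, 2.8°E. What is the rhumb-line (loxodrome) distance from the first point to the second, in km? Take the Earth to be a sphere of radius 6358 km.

Δψ = ln[tan(π/4+φ₂/2)/tan(π/4+φ₁/2)] = -0.1081;  Δφ = -0.1030 rad,  Δλ = +0.6161 rad
q = Δφ/Δψ = 0.9524
d = R·√(Δφ² + q²Δλ²) = 6358·0.59575 = 3788 km

3788 km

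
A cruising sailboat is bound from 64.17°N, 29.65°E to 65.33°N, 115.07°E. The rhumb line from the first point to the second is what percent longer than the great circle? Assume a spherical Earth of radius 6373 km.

8.3%

Great circle: σ = 0.5873 rad → d_gc = Rσ = 3742.7 km
Rhumb: Δφ = +0.0202, Δλ = +1.4909, Δψ = +0.0475, q = Δφ/Δψ = 0.4265 → d_rh = R√(Δφ²+q²Δλ²) = 4054.3 km
Excess = (4054.3 − 3742.7) / 3742.7 = 311.6 / 3742.7 = 8.33% ≈ 8.3%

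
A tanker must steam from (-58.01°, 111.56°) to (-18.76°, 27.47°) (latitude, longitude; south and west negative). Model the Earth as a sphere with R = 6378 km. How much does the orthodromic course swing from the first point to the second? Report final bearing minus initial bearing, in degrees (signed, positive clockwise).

At departure: θ₁ = atan2(sin Δλ cos φ₂, cos φ₁ sin φ₂ − sin φ₁ cos φ₂ cos Δλ) = 264.68°
At arrival: θ₂ = atan2(sin Δλ cos φ₁, −cos φ₂ sin φ₁ + sin φ₂ cos φ₁ cos Δλ) = 326.15°
Δθ = θ₂ − θ₁ = +61.5°

+61.5°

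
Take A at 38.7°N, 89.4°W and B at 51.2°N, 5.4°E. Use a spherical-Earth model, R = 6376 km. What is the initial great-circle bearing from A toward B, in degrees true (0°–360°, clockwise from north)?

44.2°

θ = atan2( sin Δλ·cos φ₂ ,  cos φ₁ sin φ₂ − sin φ₁ cos φ₂ cos Δλ )
  = atan2(+0.6244, +0.6410) = 44.25°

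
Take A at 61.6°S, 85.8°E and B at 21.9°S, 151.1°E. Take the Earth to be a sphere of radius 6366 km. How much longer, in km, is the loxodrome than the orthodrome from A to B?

Great circle: cos σ = sin φ₁ sin φ₂ + cos φ₁ cos φ₂ cos Δλ,  σ = 1.0327 rad → d_gc = 6574.2 km
Rhumb line: Δψ = +0.9823, q = Δφ/Δψ = 0.7054, d_rh = R√(Δφ²+q²Δλ²) = 6756.3 km
Excess = 6756.3 − 6574.2 = 182.1 ≈ 182 km

182 km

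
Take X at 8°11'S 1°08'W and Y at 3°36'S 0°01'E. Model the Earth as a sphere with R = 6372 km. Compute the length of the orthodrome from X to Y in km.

525 km

Haversine: a = sin²(Δφ/2)+cos φ₁ cos φ₂ sin²(Δλ/2) = 0.00170;  σ = 2·atan2(√a,√(1−a))
σ = 4.724° → d = Rσ = 6372·0.08245 = 525 km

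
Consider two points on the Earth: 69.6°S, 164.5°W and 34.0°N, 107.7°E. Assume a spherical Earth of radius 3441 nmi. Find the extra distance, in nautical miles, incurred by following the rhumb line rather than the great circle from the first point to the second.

172 nmi

Great circle: cos σ = sin φ₁ sin φ₂ + cos φ₁ cos φ₂ cos Δλ,  σ = 2.1095 rad → d_gc = 7258.8 nmi
Rhumb line: Δψ = +2.3469, q = Δφ/Δψ = 0.7705, d_rh = R√(Δφ²+q²Δλ²) = 7430.8 nmi
Excess = 7430.8 − 7258.8 = 172.0 ≈ 172 nmi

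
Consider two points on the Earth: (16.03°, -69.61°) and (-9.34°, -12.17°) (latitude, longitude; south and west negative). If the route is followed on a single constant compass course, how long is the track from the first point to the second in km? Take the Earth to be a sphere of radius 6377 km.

6931 km

Rhumb course C = atan2(Δλ, Δψ) with Δψ = ln[tan(π/4+φ₂/2)/tan(π/4+φ₁/2)] = -0.4472, Δλ = +1.0025 → C = 114.04°
d = R·|Δφ| / |cos C| = 6377·0.44279 / 0.40741 = 6931 km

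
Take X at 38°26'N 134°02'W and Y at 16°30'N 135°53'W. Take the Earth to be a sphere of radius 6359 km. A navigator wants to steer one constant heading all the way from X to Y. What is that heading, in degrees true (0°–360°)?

184.2°

Δψ = ln[tan(π/4+φ₂/2)/tan(π/4+φ₁/2)] = -0.4356
Δλ = -0.0323 rad (taken the short way round)
course = atan2(Δλ, Δψ) = 184.24°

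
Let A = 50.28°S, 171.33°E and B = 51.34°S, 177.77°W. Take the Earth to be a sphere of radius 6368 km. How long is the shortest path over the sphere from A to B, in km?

774 km

Haversine: a = sin²(Δφ/2)+cos φ₁ cos φ₂ sin²(Δλ/2) = 0.00369;  σ = 2·atan2(√a,√(1−a))
σ = 6.962° → d = Rσ = 6368·0.12151 = 774 km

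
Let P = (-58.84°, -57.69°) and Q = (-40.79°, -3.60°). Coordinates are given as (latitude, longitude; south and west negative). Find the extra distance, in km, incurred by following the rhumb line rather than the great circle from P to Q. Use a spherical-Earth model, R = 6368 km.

97 km

Great circle: cos σ = sin φ₁ sin φ₂ + cos φ₁ cos φ₂ cos Δλ,  σ = 0.6619 rad → d_gc = 4215.2 km
Rhumb line: Δψ = +0.4961, q = Δφ/Δψ = 0.6350, d_rh = R√(Δφ²+q²Δλ²) = 4312.3 km
Excess = 4312.3 − 4215.2 = 97.1 ≈ 97 km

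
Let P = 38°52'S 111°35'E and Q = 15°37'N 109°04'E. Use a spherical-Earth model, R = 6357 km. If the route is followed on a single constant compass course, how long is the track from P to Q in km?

Δψ = ln[tan(π/4+φ₂/2)/tan(π/4+φ₁/2)] = +1.0133;  Δφ = +0.9509 rad,  Δλ = -0.0439 rad
q = Δφ/Δψ = 0.9384
d = R·√(Δφ² + q²Δλ²) = 6357·0.95181 = 6051 km

6051 km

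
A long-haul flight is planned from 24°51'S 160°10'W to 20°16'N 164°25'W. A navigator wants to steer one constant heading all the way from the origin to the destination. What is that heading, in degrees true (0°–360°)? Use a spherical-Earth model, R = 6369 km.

Meridional parts: M(φ₁)=-0.4480, M(φ₂)=+0.3613 → ΔM = +0.8093;  Δλ = -0.0742 rad
tan C = Δλ / ΔM = -0.0917 → C = 354.76°

354.8°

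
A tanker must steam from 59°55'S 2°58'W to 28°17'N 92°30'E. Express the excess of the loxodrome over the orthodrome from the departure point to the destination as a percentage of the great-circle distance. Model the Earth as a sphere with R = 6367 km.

Great circle: σ = 2.0399 rad → d_gc = Rσ = 12987.8 km
Rhumb: Δφ = +1.5394, Δλ = +1.6662, Δψ = +1.8291, q = Δφ/Δψ = 0.8416 → d_rh = R√(Δφ²+q²Δλ²) = 13258.4 km
Excess = (13258.4 − 12987.8) / 12987.8 = 270.6 / 12987.8 = 2.08% ≈ 2.1%

2.1%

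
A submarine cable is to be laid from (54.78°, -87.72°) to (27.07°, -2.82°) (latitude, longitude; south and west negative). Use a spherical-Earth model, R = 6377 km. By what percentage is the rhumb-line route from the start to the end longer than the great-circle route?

Great circle: σ = 1.1402 rad → d_gc = Rσ = 7271.0 km
Rhumb: Δφ = -0.4836, Δλ = +1.4818, Δψ = -0.6565, q = Δφ/Δψ = 0.7367 → d_rh = R√(Δφ²+q²Δλ²) = 7614.0 km
Excess = (7614.0 − 7271.0) / 7271.0 = 343.0 / 7271.0 = 4.72% ≈ 4.7%

4.7%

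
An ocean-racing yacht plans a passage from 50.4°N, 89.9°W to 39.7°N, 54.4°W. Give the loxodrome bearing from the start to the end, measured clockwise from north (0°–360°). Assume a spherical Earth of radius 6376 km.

Δψ = ln[tan(π/4+φ₂/2)/tan(π/4+φ₁/2)] = -0.2655
Δλ = +0.6196 rad (taken the short way round)
course = atan2(Δλ, Δψ) = 113.20°

113.2°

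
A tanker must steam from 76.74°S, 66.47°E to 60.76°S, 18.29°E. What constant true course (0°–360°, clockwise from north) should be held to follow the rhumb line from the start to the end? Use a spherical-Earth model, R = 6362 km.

313.9°

Meridional parts: M(φ₁)=-2.1521, M(φ₂)=-1.3438 → ΔM = +0.8083;  Δλ = -0.8409 rad
tan C = Δλ / ΔM = -1.0403 → C = 313.87°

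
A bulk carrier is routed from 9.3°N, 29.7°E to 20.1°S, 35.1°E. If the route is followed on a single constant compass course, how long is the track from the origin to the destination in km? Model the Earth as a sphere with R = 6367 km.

Rhumb course C = atan2(Δλ, Δψ) with Δψ = ln[tan(π/4+φ₂/2)/tan(π/4+φ₁/2)] = -0.5213, Δλ = +0.0942 → C = 169.75°
d = R·|Δφ| / |cos C| = 6367·0.51313 / 0.98405 = 3320 km

3320 km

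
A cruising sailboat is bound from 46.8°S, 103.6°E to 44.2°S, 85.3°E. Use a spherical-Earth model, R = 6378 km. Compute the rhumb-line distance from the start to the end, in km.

Δψ = ln[tan(π/4+φ₂/2)/tan(π/4+φ₁/2)] = +0.0648;  Δφ = +0.0454 rad,  Δλ = -0.3194 rad
q = Δφ/Δψ = 0.7007
d = R·√(Δφ² + q²Δλ²) = 6378·0.22836 = 1456 km

1456 km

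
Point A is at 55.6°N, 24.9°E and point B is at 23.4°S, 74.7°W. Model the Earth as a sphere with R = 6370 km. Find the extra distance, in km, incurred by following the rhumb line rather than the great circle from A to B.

274 km

Great circle: cos σ = sin φ₁ sin φ₂ + cos φ₁ cos φ₂ cos Δλ,  σ = 1.9978 rad → d_gc = 12726.10 km
Rhumb line: Δψ = -1.5929, q = Δφ/Δψ = 0.8656, d_rh = R√(Δφ²+q²Δλ²) = 13000.58 km
Excess = 13000.58 − 12726.10 = 274.48 ≈ 274 km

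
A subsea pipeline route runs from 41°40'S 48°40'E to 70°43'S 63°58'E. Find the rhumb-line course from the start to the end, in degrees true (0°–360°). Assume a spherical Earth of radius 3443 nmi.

164.6°

Meridional parts: M(φ₁)=-0.8014, M(φ₂)=-1.7726 → ΔM = -0.9713;  Δλ = +0.2670 rad
tan C = Δλ / ΔM = -0.2749 → C = 164.63°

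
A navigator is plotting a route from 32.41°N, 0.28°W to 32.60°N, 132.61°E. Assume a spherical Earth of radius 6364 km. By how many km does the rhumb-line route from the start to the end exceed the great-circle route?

Great circle: cos σ = sin φ₁ sin φ₂ + cos φ₁ cos φ₂ cos Δλ,  σ = 1.7673 rad → d_gc = 11247.4 km
Rhumb line: Δψ = +0.0039, q = Δφ/Δψ = 0.8433, d_rh = R√(Δφ²+q²Δλ²) = 12448.2 km
Excess = 12448.2 − 11247.4 = 1200.8 ≈ 1201 km

1201 km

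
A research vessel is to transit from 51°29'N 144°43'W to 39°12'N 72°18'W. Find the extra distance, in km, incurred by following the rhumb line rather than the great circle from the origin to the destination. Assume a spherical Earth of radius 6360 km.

Great circle: cos σ = sin φ₁ sin φ₂ + cos φ₁ cos φ₂ cos Δλ,  σ = 0.8759 rad → d_gc = 5570.7 km
Rhumb line: Δψ = -0.3068, q = Δφ/Δψ = 0.6988, d_rh = R√(Δφ²+q²Δλ²) = 5780.0 km
Excess = 5780.0 − 5570.7 = 209.3 ≈ 209 km

209 km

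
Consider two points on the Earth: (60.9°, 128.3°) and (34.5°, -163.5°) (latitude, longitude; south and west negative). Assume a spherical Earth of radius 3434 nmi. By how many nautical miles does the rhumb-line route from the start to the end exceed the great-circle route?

Great circle: cos σ = sin φ₁ sin φ₂ + cos φ₁ cos φ₂ cos Δλ,  σ = 0.8714 rad → d_gc = 2992.4 nmi
Rhumb line: Δψ = -0.7066, q = Δφ/Δψ = 0.6521, d_rh = R√(Δφ²+q²Δλ²) = 3099.7 nmi
Excess = 3099.7 − 2992.4 = 107.3 ≈ 107 nmi

107 nmi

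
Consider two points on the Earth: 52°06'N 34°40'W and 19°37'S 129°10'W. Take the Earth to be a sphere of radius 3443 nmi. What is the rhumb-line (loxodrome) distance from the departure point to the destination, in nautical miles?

Rhumb course C = atan2(Δλ, Δψ) with Δψ = ln[tan(π/4+φ₂/2)/tan(π/4+φ₁/2)] = -1.4183, Δλ = -1.6493 → C = 229.31°
d = R·|Δφ| / |cos C| = 3443·1.25169 / 0.65200 = 6610 nmi

6610 nmi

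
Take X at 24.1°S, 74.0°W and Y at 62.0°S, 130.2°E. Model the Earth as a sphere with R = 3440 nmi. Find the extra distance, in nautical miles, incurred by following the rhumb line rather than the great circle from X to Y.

Great circle: cos σ = sin φ₁ sin φ₂ + cos φ₁ cos φ₂ cos Δλ,  σ = 1.6012 rad → d_gc = 5508.0 nmi
Rhumb line: Δψ = -0.9554, q = Δφ/Δψ = 0.6924, d_rh = R√(Δφ²+q²Δλ²) = 6864.7 nmi
Excess = 6864.7 − 5508.0 = 1356.7 ≈ 1357 nmi

1357 nmi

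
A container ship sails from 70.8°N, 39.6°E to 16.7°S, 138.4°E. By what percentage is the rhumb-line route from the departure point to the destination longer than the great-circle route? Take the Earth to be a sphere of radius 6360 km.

4.8%

Great circle: σ = 1.8961 rad → d_gc = Rσ = 12059.0 km
Rhumb: Δφ = -1.5272, Δλ = +1.7244, Δψ = -2.0727, q = Δφ/Δψ = 0.7368 → d_rh = R√(Δφ²+q²Δλ²) = 12634.5 km
Excess = (12634.5 − 12059.0) / 12059.0 = 575.5 / 12059.0 = 4.77% ≈ 4.8%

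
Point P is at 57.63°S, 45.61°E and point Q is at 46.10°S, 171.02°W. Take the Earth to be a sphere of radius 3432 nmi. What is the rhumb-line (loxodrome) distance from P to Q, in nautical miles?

5310 nmi

Δψ = ln[tan(π/4+φ₂/2)/tan(π/4+φ₁/2)] = +0.3282;  Δφ = +0.2012 rad,  Δλ = +2.5023 rad
q = Δφ/Δψ = 0.6131
d = R·√(Δφ² + q²Δλ²) = 3432·1.54720 = 5310 nmi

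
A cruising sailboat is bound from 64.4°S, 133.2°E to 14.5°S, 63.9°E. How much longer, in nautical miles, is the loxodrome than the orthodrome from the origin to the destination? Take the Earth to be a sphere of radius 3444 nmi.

122 nmi

Great circle: cos σ = sin φ₁ sin φ₂ + cos φ₁ cos φ₂ cos Δλ,  σ = 1.1878 rad → d_gc = 4090.9 nmi
Rhumb line: Δψ = +1.2261, q = Δφ/Δψ = 0.7103, d_rh = R√(Δφ²+q²Δλ²) = 4213.2 nmi
Excess = 4213.2 − 4090.9 = 122.3 ≈ 122 nmi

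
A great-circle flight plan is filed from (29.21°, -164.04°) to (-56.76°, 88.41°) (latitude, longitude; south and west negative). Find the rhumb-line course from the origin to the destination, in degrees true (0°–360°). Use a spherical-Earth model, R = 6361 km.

227.1°

Meridional parts: M(φ₁)=+0.5334, M(φ₂)=-1.2090 → ΔM = -1.7425;  Δλ = -1.8771 rad
tan C = Δλ / ΔM = +1.0773 → C = 227.13°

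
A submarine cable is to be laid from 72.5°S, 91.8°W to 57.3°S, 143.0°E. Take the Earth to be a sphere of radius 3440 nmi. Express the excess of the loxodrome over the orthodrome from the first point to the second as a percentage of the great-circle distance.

Great circle: σ = 0.7828 rad → d_gc = Rσ = 2692.9 nmi
Rhumb: Δφ = +0.2653, Δλ = -2.1852, Δψ = +0.6450, q = Δφ/Δψ = 0.4113 → d_rh = R√(Δφ²+q²Δλ²) = 3223.5 nmi
Excess = (3223.5 − 2692.9) / 2692.9 = 530.6 / 2692.9 = 19.70% ≈ 19.7%

19.7%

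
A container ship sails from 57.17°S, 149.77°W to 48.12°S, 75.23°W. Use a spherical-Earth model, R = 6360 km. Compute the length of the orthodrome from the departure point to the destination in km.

Haversine: a = sin²(Δφ/2)+cos φ₁ cos φ₂ sin²(Δλ/2) = 0.13895;  σ = 2·atan2(√a,√(1−a))
σ = 43.772° → d = Rσ = 6360·0.76396 = 4859 km

4859 km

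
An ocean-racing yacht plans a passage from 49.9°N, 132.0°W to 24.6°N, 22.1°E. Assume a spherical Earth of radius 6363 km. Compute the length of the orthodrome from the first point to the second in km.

cos σ = sin φ₁ sin φ₂ + cos φ₁ cos φ₂ cos Δλ
      = sin(49.90°)sin(24.60°) + cos(49.90°)cos(24.60°)cos(154.10°) = -0.2084
σ = 102.029° → d = Rσ = 6363·1.78075 = 11331 km

11331 km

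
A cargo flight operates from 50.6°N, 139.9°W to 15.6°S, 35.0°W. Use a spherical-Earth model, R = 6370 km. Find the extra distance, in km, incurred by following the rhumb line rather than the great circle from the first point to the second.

Great circle: cos σ = sin φ₁ sin φ₂ + cos φ₁ cos φ₂ cos Δλ,  σ = 1.9444 rad → d_gc = 12386.0 km
Rhumb line: Δψ = -1.3028, q = Δφ/Δψ = 0.8869, d_rh = R√(Δφ²+q²Δλ²) = 12694.6 km
Excess = 12694.6 − 12386.0 = 308.6 ≈ 309 km

309 km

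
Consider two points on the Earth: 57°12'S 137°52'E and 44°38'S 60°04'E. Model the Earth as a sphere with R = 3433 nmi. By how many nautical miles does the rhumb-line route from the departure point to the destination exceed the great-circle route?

Great circle: cos σ = sin φ₁ sin φ₂ + cos φ₁ cos φ₂ cos Δλ,  σ = 0.8339 rad → d_gc = 2862.7 nmi
Rhumb line: Δψ = +0.3507, q = Δφ/Δψ = 0.6253, d_rh = R√(Δφ²+q²Δλ²) = 3010.6 nmi
Excess = 3010.6 − 2862.7 = 147.9 ≈ 148 nmi

148 nmi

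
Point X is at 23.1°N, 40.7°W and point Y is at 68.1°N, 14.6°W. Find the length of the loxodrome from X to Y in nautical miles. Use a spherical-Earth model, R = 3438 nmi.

Rhumb course C = atan2(Δλ, Δψ) with Δψ = ln[tan(π/4+φ₂/2)/tan(π/4+φ₁/2)] = +1.2280, Δλ = +0.4555 → C = 20.35°
d = R·|Δφ| / |cos C| = 3438·0.78540 / 0.93758 = 2880 nmi

2880 nmi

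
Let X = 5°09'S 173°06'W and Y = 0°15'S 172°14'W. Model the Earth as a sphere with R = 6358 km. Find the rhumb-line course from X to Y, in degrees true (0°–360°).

10.0°

Δψ = ln[tan(π/4+φ₂/2)/tan(π/4+φ₁/2)] = +0.0856
Δλ = +0.0151 rad (taken the short way round)
course = atan2(Δλ, Δψ) = 10.02°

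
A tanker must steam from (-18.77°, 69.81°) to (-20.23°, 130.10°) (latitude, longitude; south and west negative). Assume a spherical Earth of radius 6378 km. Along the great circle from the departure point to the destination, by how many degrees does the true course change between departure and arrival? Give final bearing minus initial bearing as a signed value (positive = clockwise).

-21.9°

Initial bearing θ₁ = atan2(sin Δλ cos φ₂, cos φ₁ sin φ₂ − sin φ₁ cos φ₂ cos Δλ) = 102.30°
Final bearing θ₂ = (initial bearing from the destination back to the start) + 180° = 80.36°
Δθ = θ₂ − θ₁ = -21.9°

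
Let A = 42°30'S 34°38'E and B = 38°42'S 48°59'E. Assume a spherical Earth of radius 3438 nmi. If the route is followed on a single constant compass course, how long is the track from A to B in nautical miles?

Rhumb course C = atan2(Δλ, Δψ) with Δψ = ln[tan(π/4+φ₂/2)/tan(π/4+φ₁/2)] = +0.0874, Δλ = +0.2505 → C = 70.76°
d = R·|Δφ| / |cos C| = 3438·0.06632 / 0.32945 = 692 nmi

692 nmi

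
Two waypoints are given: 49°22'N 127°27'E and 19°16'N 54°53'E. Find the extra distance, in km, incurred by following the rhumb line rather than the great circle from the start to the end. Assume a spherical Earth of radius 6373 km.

180 km

Great circle: cos σ = sin φ₁ sin φ₂ + cos φ₁ cos φ₂ cos Δλ,  σ = 1.1212 rad → d_gc = 7145.5 km
Rhumb line: Δψ = -0.6508, q = Δφ/Δψ = 0.8072, d_rh = R√(Δφ²+q²Δλ²) = 7325.4 km
Excess = 7325.4 − 7145.5 = 179.9 ≈ 180 km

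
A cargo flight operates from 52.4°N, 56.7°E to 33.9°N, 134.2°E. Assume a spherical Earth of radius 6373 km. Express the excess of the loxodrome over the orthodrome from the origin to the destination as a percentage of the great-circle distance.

Great circle: σ = 0.9866 rad → d_gc = Rσ = 6287.8 km
Rhumb: Δφ = -0.3229, Δλ = +1.3526, Δψ = -0.4480, q = Δφ/Δψ = 0.7207 → d_rh = R√(Δφ²+q²Δλ²) = 6544.8 km
Excess = (6544.8 − 6287.8) / 6287.8 = 257.0 / 6287.8 = 4.09% ≈ 4.1%

4.1%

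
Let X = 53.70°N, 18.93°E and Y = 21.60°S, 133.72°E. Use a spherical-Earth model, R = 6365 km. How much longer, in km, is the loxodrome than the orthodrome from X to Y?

Great circle: cos σ = sin φ₁ sin φ₂ + cos φ₁ cos φ₂ cos Δλ,  σ = 2.1264 rad → d_gc = 13534.7 km
Rhumb line: Δψ = -1.5016, q = Δφ/Δψ = 0.8752, d_rh = R√(Δφ²+q²Δλ²) = 13948.0 km
Excess = 13948.0 − 13534.7 = 413.3 ≈ 413 km

413 km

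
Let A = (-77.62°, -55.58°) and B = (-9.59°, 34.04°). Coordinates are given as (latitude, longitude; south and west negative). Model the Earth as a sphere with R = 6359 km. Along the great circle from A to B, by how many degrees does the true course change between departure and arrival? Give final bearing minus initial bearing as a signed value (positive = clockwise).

At departure: θ₁ = atan2(sin Δλ cos φ₂, cos φ₁ sin φ₂ − sin φ₁ cos φ₂ cos Δλ) = 91.70°
At arrival: θ₂ = atan2(sin Δλ cos φ₁, −cos φ₂ sin φ₁ + sin φ₂ cos φ₁ cos Δλ) = 12.55°
Δθ = θ₂ − θ₁ = -79.2°

-79.2°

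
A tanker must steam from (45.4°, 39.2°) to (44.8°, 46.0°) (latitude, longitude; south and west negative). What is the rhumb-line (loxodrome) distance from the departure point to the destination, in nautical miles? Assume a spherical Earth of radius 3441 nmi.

Δψ = ln[tan(π/4+φ₂/2)/tan(π/4+φ₁/2)] = -0.0148;  Δφ = -0.0105 rad,  Δλ = +0.1187 rad
q = Δφ/Δψ = 0.7059
d = R·√(Δφ² + q²Δλ²) = 3441·0.08443 = 291 nmi

291 nmi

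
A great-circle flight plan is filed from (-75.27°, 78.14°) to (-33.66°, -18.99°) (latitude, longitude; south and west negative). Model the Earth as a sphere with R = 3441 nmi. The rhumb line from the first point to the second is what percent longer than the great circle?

Great circle: σ = 1.0359 rad → d_gc = Rσ = 3564.4 nmi
Rhumb: Δφ = +0.7262, Δλ = -1.6952, Δψ = +1.4214, q = Δφ/Δψ = 0.5109 → d_rh = R√(Δφ²+q²Δλ²) = 3889.3 nmi
Excess = (3889.3 − 3564.4) / 3564.4 = 324.9 / 3564.4 = 9.12% ≈ 9.1%

9.1%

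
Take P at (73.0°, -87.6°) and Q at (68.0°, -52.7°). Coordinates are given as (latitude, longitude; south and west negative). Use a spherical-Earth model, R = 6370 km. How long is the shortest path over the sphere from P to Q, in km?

Haversine: a = sin²(Δφ/2)+cos φ₁ cos φ₂ sin²(Δλ/2) = 0.01175;  σ = 2·atan2(√a,√(1−a))
σ = 12.447° → d = Rσ = 6370·0.21724 = 1384 km

1384 km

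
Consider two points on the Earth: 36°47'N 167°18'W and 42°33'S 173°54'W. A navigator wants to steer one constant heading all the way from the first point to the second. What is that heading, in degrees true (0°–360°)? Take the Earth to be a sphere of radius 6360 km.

Meridional parts: M(φ₁)=+0.6913, M(φ₂)=-0.8221 → ΔM = -1.5134;  Δλ = -0.1152 rad
tan C = Δλ / ΔM = +0.0761 → C = 184.35°

184.4°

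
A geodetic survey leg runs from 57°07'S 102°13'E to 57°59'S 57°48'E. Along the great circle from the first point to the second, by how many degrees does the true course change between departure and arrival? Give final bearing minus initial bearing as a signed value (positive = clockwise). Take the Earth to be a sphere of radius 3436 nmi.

+38.0°

Initial bearing θ₁ = atan2(sin Δλ cos φ₂, cos φ₁ sin φ₂ − sin φ₁ cos φ₂ cos Δλ) = 249.01°
Final bearing θ₂ = (initial bearing from the destination back to the start) + 180° = 287.03°
Δθ = θ₂ − θ₁ = +38.0°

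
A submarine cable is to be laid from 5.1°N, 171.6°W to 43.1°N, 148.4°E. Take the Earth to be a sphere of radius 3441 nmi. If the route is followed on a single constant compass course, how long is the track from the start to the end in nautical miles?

3125 nmi

Δψ = ln[tan(π/4+φ₂/2)/tan(π/4+φ₁/2)] = +0.7461;  Δφ = +0.6632 rad,  Δλ = -0.6981 rad
q = Δφ/Δψ = 0.8889
d = R·√(Δφ² + q²Δλ²) = 3441·0.90829 = 3125 nmi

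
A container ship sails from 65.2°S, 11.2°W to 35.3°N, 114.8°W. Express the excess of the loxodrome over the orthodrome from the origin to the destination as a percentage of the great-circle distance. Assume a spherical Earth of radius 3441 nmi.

Great circle: σ = 2.2206 rad → d_gc = Rσ = 7641.2 nmi
Rhumb: Δφ = +1.7541, Δλ = -1.8082, Δψ = +2.1740, q = Δφ/Δψ = 0.8068 → d_rh = R√(Δφ²+q²Δλ²) = 7850.5 nmi
Excess = (7850.5 − 7641.2) / 7641.2 = 209.3 / 7641.2 = 2.74% ≈ 2.7%

2.7%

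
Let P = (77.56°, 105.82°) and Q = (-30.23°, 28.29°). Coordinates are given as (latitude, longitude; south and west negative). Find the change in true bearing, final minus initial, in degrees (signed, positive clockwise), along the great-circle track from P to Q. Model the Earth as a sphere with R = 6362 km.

-57.4°

At departure: θ₁ = atan2(sin Δλ cos φ₂, cos φ₁ sin φ₂ − sin φ₁ cos φ₂ cos Δλ) = 250.99°
At arrival: θ₂ = atan2(sin Δλ cos φ₁, −cos φ₂ sin φ₁ + sin φ₂ cos φ₁ cos Δλ) = 193.63°
Δθ = θ₂ − θ₁ = -57.4°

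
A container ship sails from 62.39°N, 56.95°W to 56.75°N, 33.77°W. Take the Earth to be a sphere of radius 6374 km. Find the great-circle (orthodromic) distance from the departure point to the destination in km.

1438 km

cos σ = sin φ₁ sin φ₂ + cos φ₁ cos φ₂ cos Δλ
      = sin(62.39°)sin(56.75°) + cos(62.39°)cos(56.75°)cos(23.18°) = 0.9746
σ = 12.930° → d = Rσ = 6374·0.22566 = 1438 km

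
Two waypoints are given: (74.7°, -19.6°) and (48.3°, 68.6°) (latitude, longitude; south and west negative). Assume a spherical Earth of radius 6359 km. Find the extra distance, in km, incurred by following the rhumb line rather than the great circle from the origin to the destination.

Great circle: cos σ = sin φ₁ sin φ₂ + cos φ₁ cos φ₂ cos Δλ,  σ = 0.7588 rad → d_gc = 4825.0 km
Rhumb line: Δψ = -1.0422, q = Δφ/Δψ = 0.4421, d_rh = R√(Δφ²+q²Δλ²) = 5226.2 km
Excess = 5226.2 − 4825.0 = 401.2 ≈ 401 km

401 km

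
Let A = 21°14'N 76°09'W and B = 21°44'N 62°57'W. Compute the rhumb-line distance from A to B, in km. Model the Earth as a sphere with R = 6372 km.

1367 km

Δψ = ln[tan(π/4+φ₂/2)/tan(π/4+φ₁/2)] = +0.0094;  Δφ = +0.0087 rad,  Δλ = +0.2304 rad
q = Δφ/Δψ = 0.9305
d = R·√(Δφ² + q²Δλ²) = 6372·0.21455 = 1367 km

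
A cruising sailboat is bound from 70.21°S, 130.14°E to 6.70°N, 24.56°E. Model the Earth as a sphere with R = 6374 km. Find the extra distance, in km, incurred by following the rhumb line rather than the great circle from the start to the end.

Great circle: cos σ = sin φ₁ sin φ₂ + cos φ₁ cos φ₂ cos Δλ,  σ = 1.7723 rad → d_gc = 11296.3 km
Rhumb line: Δψ = +1.8634, q = Δφ/Δψ = 0.7204, d_rh = R√(Δφ²+q²Δλ²) = 12033.1 km
Excess = 12033.1 − 11296.3 = 736.8 ≈ 737 km

737 km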